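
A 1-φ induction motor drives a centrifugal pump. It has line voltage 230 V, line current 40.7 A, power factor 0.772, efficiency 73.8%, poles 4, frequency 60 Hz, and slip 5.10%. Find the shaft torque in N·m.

29.8 N·m

P_in = V·I·cosφ = 230 × 40.7 × 0.772 = 7227 W
P_out = η·P_in = 0.738 × 7227 = 5334 W
n_s = 120×60/4 = 1800 rpm; n = 1800×(1−0.051) = 1708 rpm
ω = 2π×1708/60 = 178.9 rad/s
τ = P_out/ω = 5334/178.9 = 29.8 N·m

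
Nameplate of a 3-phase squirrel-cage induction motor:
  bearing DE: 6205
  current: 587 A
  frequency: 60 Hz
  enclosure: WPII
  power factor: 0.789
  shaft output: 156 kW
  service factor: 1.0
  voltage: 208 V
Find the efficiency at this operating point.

93.5 %

P_out = 156 kW = 156000 W
P_in = √3·V_L·I_L·cosφ = 1.732 × 208 × 587 × 0.789 = 166850 W
η = P_out / P_in = 156000 / 166850 = 0.935 = 93.5%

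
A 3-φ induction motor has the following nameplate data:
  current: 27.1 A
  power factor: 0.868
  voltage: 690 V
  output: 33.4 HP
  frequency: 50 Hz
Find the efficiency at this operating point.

P_out = 33.4 × 746 = 24916 W
P_in = √3·V_L·I_L·cosφ = 1.732 × 690 × 27.1 × 0.868 = 28112 W
η = P_out / P_in = 24916 / 28112 = 0.886 = 88.6%

88.6 %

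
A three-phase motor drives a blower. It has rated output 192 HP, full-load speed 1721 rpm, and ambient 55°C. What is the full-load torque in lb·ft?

P_out = 192 × 746 = 143232 W
ω = 2π × 1721/60 = 180.2 rad/s
τ = P_out/ω = 143232/180.2 = 794.9 N·m
In lb·ft: 794.9/1.356 = 586 lb·ft

586 lb·ft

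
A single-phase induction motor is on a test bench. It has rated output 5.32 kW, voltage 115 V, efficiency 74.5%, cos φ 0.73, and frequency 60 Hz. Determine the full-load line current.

P_out = 5.32 kW = 5320 W
P_in = P_out / η = 5320 / 0.745 = 7141 W
I = P_in / (V·cosφ) = 7141 / (115 × 0.73) = 85.1 A

85.1 A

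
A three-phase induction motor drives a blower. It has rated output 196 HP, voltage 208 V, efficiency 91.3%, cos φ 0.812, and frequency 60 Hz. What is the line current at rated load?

547 A

P_out = 196 × 746 = 146216 W
P_in = P_out / η = 146216 / 0.913 = 160149 W
I_L = P_in / (√3·V_L·cosφ) = 160149 / (1.732 × 208 × 0.812) = 547 A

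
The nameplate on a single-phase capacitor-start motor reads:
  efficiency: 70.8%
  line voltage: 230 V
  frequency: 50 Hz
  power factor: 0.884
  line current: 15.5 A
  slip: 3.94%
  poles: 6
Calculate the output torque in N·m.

22.2 N·m

P_in = V·I·cosφ = 230 × 15.5 × 0.884 = 3151 W
P_out = η·P_in = 0.708 × 3151 = 2231 W
n_s = 120×50/6 = 1000 rpm; n = 1000×(1−0.0394) = 961 rpm
ω = 2π×961/60 = 100.6 rad/s
τ = P_out/ω = 2231/100.6 = 22.2 N·m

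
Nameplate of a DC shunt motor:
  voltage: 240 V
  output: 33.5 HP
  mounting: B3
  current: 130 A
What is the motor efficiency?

80.1 %

P_out = 33.5 × 746 = 24991 W
P_in = V·I = 240 × 130 = 31200 W
η = P_out / P_in = 24991 / 31200 = 0.801 = 80.1%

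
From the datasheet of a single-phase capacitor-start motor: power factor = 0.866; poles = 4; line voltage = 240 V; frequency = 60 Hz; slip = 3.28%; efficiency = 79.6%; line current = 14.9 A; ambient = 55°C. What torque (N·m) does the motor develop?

P_in = V·I·cosφ = 240 × 14.9 × 0.866 = 3097 W
P_out = η·P_in = 0.796 × 3097 = 2465 W
n_s = 120×60/4 = 1800 rpm; n = 1800×(1−0.0328) = 1741 rpm
ω = 2π×1741/60 = 182.3 rad/s
τ = P_out/ω = 2465/182.3 = 13.5 N·m

13.5 N·m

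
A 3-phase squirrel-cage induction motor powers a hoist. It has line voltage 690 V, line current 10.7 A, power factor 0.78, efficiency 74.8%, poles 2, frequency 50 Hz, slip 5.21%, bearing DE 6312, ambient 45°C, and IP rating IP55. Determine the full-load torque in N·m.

P_in = √3·V·I·cosφ = 1.732 × 690 × 10.7 × 0.78 = 9974 W
P_out = η·P_in = 0.748 × 9974 = 7461 W
n_s = 120×50/2 = 3000 rpm; n = 3000×(1−0.0521) = 2844 rpm
ω = 2π×2844/60 = 297.8 rad/s
τ = P_out/ω = 7461/297.8 = 25.1 N·m

25.1 N·m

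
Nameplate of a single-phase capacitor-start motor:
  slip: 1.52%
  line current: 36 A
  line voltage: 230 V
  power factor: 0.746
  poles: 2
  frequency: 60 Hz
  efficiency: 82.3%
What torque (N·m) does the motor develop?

13.7 N·m

P_in = V·I·cosφ = 230 × 36 × 0.746 = 6177 W
P_out = η·P_in = 0.823 × 6177 = 5084 W
n_s = 120×60/2 = 3600 rpm; n = 3600×(1−0.0152) = 3545 rpm
ω = 2π×3545/60 = 371.2 rad/s
τ = P_out/ω = 5084/371.2 = 13.7 N·m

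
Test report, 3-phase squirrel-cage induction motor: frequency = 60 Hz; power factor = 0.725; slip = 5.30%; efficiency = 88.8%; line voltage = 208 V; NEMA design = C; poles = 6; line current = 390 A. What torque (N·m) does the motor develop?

760 N·m

P_in = √3·V·I·cosφ = 1.732 × 208 × 390 × 0.725 = 101862 W
P_out = η·P_in = 0.888 × 101862 = 90453 W
n_s = 120×60/6 = 1200 rpm; n = 1200×(1−0.053) = 1136 rpm
ω = 2π×1136/60 = 119 rad/s
τ = P_out/ω = 90453/119 = 760 N·m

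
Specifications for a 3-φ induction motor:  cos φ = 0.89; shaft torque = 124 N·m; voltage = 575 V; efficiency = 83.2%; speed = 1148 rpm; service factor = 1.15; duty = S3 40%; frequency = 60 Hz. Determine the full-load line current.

20.2 A

ω = 2π×1148/60 = 120.2 rad/s; P_out = τω = 124 × 120.2 = 14905 W
P_in = P_out / η = 14905 / 0.832 = 17915 W
I_L = P_in / (√3·V_L·cosφ) = 17915 / (1.732 × 575 × 0.89) = 20.2 A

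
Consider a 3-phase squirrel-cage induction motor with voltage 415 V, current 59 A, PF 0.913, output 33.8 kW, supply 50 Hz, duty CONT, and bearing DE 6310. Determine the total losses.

4.92 kW

P_in = √3·V·I·cosφ = 1.732×415×59×0.913 = 38719 W
P_out = 33800 W
Losses = P_in − P_out = 38719 − 33800 = 4919 W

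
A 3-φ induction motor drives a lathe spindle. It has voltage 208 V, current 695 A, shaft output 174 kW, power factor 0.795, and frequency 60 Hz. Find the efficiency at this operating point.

P_out = 174 kW = 174000 W
P_in = √3·V_L·I_L·cosφ = 1.732 × 208 × 695 × 0.795 = 199050 W
η = P_out / P_in = 174000 / 199050 = 0.874 = 87.4%

87.4 %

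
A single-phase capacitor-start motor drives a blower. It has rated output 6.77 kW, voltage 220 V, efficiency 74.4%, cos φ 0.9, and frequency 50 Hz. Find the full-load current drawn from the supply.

P_out = 6.77 kW = 6770 W
P_in = P_out / η = 6770 / 0.744 = 9099 W
I = P_in / (V·cosφ) = 9099 / (220 × 0.9) = 46 A

46 A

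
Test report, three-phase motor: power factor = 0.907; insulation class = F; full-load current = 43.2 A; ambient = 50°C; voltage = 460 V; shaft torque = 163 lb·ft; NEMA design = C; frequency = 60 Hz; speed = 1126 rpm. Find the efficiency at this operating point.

τ = 163 lb·ft × 1.356 = 221 N·m
ω = 2π × 1126/60 = 117.9 rad/s; P_out = τω = 221 × 117.9 = 26056 W
P_in = √3·V_L·I_L·cosφ = 1.732 × 460 × 43.2 × 0.907 = 31217 W
η = P_out / P_in = 26056 / 31217 = 0.835 = 83.5%

83.5 %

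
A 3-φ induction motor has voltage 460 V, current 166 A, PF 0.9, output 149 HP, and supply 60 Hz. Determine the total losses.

7880 W

P_in = √3·V·I·cosφ = 1.732×460×166×0.9 = 119030 W
P_out = 149×746 = 111154 W
Losses = P_in − P_out = 119030 − 111154 = 7876 W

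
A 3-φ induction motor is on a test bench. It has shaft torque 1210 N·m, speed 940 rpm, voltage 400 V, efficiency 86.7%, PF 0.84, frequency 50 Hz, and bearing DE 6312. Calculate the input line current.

ω = 2π×940/60 = 98.44 rad/s; P_out = τω = 1210 × 98.44 = 119112 W
P_in = P_out / η = 119112 / 0.867 = 137384 W
I_L = P_in / (√3·V_L·cosφ) = 137384 / (1.732 × 400 × 0.84) = 236 A

236 A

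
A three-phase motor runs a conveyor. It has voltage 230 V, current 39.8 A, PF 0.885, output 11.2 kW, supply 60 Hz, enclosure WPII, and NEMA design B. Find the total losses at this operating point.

P_in = √3·V·I·cosφ = 1.732×230×39.8×0.885 = 14031 W
P_out = 11200 W
Losses = P_in − P_out = 14031 − 11200 = 2831 W

2830 W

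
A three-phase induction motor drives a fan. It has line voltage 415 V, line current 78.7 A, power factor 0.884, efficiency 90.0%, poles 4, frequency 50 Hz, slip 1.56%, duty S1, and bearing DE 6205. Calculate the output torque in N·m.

P_in = √3·V·I·cosφ = 1.732 × 415 × 78.7 × 0.884 = 50006 W
P_out = η·P_in = 0.9 × 50006 = 45005 W
n_s = 120×50/4 = 1500 rpm; n = 1500×(1−0.0156) = 1477 rpm
ω = 2π×1477/60 = 154.7 rad/s
τ = P_out/ω = 45005/154.7 = 291 N·m

291 N·m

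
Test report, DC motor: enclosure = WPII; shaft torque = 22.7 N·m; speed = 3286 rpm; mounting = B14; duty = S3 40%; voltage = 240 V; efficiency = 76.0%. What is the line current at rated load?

42.8 A

ω = 2π×3286/60 = 344.1 rad/s; P_out = τω = 22.7 × 344.1 = 7811 W
P_in = P_out / η = 7811 / 0.760 = 10278 W
I = P_in / V = 10278 / 240 = 42.8 A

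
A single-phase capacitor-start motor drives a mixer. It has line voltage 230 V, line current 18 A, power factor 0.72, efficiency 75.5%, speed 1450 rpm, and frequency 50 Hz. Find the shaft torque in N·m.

14.8 N·m

P_in = V·I·cosφ = 230 × 18 × 0.72 = 2981 W
P_out = η·P_in = 0.755 × 2981 = 2251 W
n = 1450 rpm
ω = 2π×1450/60 = 151.8 rad/s
τ = P_out/ω = 2251/151.8 = 14.8 N·m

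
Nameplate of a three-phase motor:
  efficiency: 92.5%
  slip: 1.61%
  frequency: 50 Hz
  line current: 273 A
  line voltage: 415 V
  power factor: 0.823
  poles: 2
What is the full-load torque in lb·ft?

356 lb·ft

P_in = √3·V·I·cosφ = 1.732 × 415 × 273 × 0.823 = 161495 W
P_out = η·P_in = 0.925 × 161495 = 149383 W
n_s = 120×50/2 = 3000 rpm; n = 3000×(1−0.0161) = 2952 rpm
ω = 2π×2952/60 = 309.1 rad/s
τ = P_out/ω = 149383/309.1 = 483.3 N·m
In lb·ft: 483.3/1.356 = 356 lb·ft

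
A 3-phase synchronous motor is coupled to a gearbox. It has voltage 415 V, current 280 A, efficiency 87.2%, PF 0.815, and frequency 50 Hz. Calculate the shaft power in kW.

P_in = √3·V·I·cosφ = 1.732 × 415 × 280 × 0.815 = 164026 W
P_out = η·P_in = 0.872 × 164026 = 143031 W

143 kW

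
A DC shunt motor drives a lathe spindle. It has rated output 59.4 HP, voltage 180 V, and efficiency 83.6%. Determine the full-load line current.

P_out = 59.4 × 746 = 44312 W
P_in = P_out / η = 44312 / 0.836 = 53005 W
I = P_in / V = 53005 / 180 = 294 A

294 A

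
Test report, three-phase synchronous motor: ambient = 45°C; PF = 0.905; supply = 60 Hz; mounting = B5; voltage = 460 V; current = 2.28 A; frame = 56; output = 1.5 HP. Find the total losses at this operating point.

P_in = √3·V·I·cosφ = 1.732×460×2.28×0.905 = 1644 W
P_out = 1.5×746 = 1119 W
Losses = P_in − P_out = 1644 − 1119 = 525 W

525 W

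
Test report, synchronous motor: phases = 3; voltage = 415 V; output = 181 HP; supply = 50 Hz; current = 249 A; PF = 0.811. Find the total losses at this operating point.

10.1 kW

P_in = √3·V·I·cosφ = 1.732×415×249×0.811 = 145150 W
P_out = 181×746 = 135026 W
Losses = P_in − P_out = 145150 − 135026 = 10124 W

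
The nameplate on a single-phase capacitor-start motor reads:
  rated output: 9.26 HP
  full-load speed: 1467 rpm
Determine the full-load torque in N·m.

45 N·m

P_out = 9.26 × 746 = 6908 W
ω = 2π × 1467/60 = 153.6 rad/s
τ = P_out/ω = 6908/153.6 = 45 N·m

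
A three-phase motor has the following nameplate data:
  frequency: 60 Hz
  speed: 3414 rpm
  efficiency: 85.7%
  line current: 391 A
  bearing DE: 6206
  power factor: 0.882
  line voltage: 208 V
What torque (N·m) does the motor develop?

P_in = √3·V·I·cosφ = 1.732 × 208 × 391 × 0.882 = 124239 W
P_out = η·P_in = 0.857 × 124239 = 106473 W
n = 3414 rpm
ω = 2π×3414/60 = 357.5 rad/s
τ = P_out/ω = 106473/357.5 = 298 N·m

298 N·m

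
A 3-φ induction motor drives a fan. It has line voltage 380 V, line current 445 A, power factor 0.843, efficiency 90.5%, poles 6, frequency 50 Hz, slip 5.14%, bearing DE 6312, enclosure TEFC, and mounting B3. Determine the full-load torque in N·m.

2250 N·m

P_in = √3·V·I·cosφ = 1.732 × 380 × 445 × 0.843 = 246899 W
P_out = η·P_in = 0.905 × 246899 = 223444 W
n_s = 120×50/6 = 1000 rpm; n = 1000×(1−0.0514) = 949 rpm
ω = 2π×949/60 = 99.38 rad/s
τ = P_out/ω = 223444/99.38 = 2250 N·m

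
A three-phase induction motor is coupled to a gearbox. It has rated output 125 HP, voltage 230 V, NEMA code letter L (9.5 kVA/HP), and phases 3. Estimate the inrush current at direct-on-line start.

2980 A

S_LR = 9.5 × 125 = 1187.5 kVA
I_LR = S_LR/(√3·V_L) = 1187500/(1.732×230) = 2980 A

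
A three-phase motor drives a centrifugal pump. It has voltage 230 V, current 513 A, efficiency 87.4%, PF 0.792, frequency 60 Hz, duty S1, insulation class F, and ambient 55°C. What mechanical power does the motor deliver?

141 kW

P_in = √3·V·I·cosφ = 1.732 × 230 × 513 × 0.792 = 161852 W
P_out = η·P_in = 0.874 × 161852 = 141459 W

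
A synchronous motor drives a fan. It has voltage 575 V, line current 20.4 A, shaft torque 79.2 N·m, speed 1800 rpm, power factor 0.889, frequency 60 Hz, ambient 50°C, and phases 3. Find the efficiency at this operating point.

ω = 2π × 1800/60 = 188.5 rad/s; P_out = τω = 79.2 × 188.5 = 14929 W
P_in = √3·V_L·I_L·cosφ = 1.732 × 575 × 20.4 × 0.889 = 18061 W
η = P_out / P_in = 14929 / 18061 = 0.827 = 82.7%

82.7 %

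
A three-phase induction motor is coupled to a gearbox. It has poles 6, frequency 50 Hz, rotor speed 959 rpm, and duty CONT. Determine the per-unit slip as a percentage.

4.10 %

n_s = 120f/p = 120×50/6 = 1000 rpm
s = (n_s − n)/n_s = (1000 − 959)/1000 = 0.0410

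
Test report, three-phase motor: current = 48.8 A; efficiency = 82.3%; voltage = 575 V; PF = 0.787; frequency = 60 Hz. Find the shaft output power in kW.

P_in = √3·V·I·cosφ = 1.732 × 575 × 48.8 × 0.787 = 38248 W
P_out = η·P_in = 0.823 × 38248 = 31478 W

31.5 kW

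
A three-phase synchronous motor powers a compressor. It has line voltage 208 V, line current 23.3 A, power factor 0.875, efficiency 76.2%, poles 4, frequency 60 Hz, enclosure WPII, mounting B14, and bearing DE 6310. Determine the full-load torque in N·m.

P_in = √3·V·I·cosφ = 1.732 × 208 × 23.3 × 0.875 = 7345 W
P_out = η·P_in = 0.762 × 7345 = 5597 W
n = n_s = 120×60/4 = 1800 rpm (synchronous)
ω = 2π×1800/60 = 188.5 rad/s
τ = P_out/ω = 5597/188.5 = 29.7 N·m

29.7 N·m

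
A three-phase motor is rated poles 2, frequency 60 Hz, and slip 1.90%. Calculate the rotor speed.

n_s = 120f/p = 120×60/2 = 3600 rpm
n = n_s(1 − s) = 3600 × (1 − 0.019) = 3532 rpm

3532 rpm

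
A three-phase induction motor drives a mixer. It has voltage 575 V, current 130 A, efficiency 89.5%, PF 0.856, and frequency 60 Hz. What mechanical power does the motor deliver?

99.2 kW

P_in = √3·V·I·cosφ = 1.732 × 575 × 130 × 0.856 = 110824 W
P_out = η·P_in = 0.895 × 110824 = 99187 W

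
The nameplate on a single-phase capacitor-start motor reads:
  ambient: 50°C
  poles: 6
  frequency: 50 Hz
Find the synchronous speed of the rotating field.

1000 rpm

n_s = 120f/p = 120×50/6 = 1000 rpm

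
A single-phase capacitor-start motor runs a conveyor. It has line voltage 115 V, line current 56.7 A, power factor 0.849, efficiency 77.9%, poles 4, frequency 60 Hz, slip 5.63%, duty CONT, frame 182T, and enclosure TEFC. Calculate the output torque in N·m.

24.2 N·m

P_in = V·I·cosφ = 115 × 56.7 × 0.849 = 5536 W
P_out = η·P_in = 0.779 × 5536 = 4313 W
n_s = 120×60/4 = 1800 rpm; n = 1800×(1−0.0563) = 1699 rpm
ω = 2π×1699/60 = 177.9 rad/s
τ = P_out/ω = 4313/177.9 = 24.2 N·m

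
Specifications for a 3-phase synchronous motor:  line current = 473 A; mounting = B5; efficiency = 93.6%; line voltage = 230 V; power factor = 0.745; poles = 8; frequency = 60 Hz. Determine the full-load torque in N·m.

P_in = √3·V·I·cosφ = 1.732 × 230 × 473 × 0.745 = 140376 W
P_out = η·P_in = 0.936 × 140376 = 131392 W
n = n_s = 120×60/8 = 900 rpm (synchronous)
ω = 2π×900/60 = 94.25 rad/s
τ = P_out/ω = 131392/94.25 = 1390 N·m

1390 N·m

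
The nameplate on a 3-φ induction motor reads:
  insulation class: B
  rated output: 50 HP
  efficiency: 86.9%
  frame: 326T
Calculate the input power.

42.9 kW

P_out = 50 × 746 = 37300 W
P_in = P_out/η = 37300/0.869 = 42923 W = 42.9 kW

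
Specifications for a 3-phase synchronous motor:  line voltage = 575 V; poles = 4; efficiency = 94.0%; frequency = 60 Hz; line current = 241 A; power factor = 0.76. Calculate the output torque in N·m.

P_in = √3·V·I·cosφ = 1.732 × 575 × 241 × 0.76 = 182409 W
P_out = η·P_in = 0.94 × 182409 = 171464 W
n = n_s = 120×60/4 = 1800 rpm (synchronous)
ω = 2π×1800/60 = 188.5 rad/s
τ = P_out/ω = 171464/188.5 = 910 N·m

910 N·m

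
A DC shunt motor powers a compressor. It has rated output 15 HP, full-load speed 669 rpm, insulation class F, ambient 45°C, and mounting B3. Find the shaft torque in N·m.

P_out = 15 × 746 = 11190 W
ω = 2π × 669/60 = 70.06 rad/s
τ = P_out/ω = 11190/70.06 = 160 N·m

160 N·m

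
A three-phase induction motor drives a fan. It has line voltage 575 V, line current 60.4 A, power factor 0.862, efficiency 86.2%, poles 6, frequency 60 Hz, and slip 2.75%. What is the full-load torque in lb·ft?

P_in = √3·V·I·cosφ = 1.732 × 575 × 60.4 × 0.862 = 51851 W
P_out = η·P_in = 0.862 × 51851 = 44696 W
n_s = 120×60/6 = 1200 rpm; n = 1200×(1−0.0275) = 1167 rpm
ω = 2π×1167/60 = 122.2 rad/s
τ = P_out/ω = 44696/122.2 = 365.8 N·m
In lb·ft: 365.8/1.356 = 270 lb·ft

270 lb·ft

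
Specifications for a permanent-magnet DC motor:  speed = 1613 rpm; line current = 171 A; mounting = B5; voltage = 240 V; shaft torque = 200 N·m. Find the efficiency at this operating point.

82.3 %

ω = 2π × 1613/60 = 168.9 rad/s; P_out = τω = 200 × 168.9 = 33780 W
P_in = V·I = 240 × 171 = 41040 W
η = P_out / P_in = 33780 / 41040 = 0.823 = 82.3%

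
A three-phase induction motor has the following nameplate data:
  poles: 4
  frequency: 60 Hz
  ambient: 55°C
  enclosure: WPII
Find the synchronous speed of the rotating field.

n_s = 120f/p = 120×60/4 = 1800 rpm

1800 rpm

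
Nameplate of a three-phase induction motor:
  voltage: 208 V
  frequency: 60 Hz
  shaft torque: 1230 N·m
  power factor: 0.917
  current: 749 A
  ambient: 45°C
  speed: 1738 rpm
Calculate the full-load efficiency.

90.5 %

ω = 2π × 1738/60 = 182 rad/s; P_out = τω = 1230 × 182 = 223860 W
P_in = √3·V_L·I_L·cosφ = 1.732 × 208 × 749 × 0.917 = 247436 W
η = P_out / P_in = 223860 / 247436 = 0.905 = 90.5%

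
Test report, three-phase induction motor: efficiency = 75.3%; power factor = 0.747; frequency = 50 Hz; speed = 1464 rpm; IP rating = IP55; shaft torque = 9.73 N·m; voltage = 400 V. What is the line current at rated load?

ω = 2π×1464/60 = 153.3 rad/s; P_out = τω = 9.73 × 153.3 = 1492 W
P_in = P_out / η = 1492 / 0.753 = 1981 W
I_L = P_in / (√3·V_L·cosφ) = 1981 / (1.732 × 400 × 0.747) = 3.83 A

3.83 A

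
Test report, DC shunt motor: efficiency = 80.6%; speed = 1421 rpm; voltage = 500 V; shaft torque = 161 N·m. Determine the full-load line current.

59.4 A

ω = 2π×1421/60 = 148.8 rad/s; P_out = τω = 161 × 148.8 = 23957 W
P_in = P_out / η = 23957 / 0.806 = 29723 W
I = P_in / V = 29723 / 500 = 59.4 A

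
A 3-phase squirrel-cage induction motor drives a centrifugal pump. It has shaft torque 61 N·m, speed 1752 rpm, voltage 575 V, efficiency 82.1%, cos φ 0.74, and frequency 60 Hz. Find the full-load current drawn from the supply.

ω = 2π×1752/60 = 183.5 rad/s; P_out = τω = 61 × 183.5 = 11194 W
P_in = P_out / η = 11194 / 0.821 = 13635 W
I_L = P_in / (√3·V_L·cosφ) = 13635 / (1.732 × 575 × 0.74) = 18.5 A

18.5 A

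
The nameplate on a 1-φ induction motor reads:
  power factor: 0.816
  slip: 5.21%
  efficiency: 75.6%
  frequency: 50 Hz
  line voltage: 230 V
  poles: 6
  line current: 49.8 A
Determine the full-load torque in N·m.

71.2 N·m

P_in = V·I·cosφ = 230 × 49.8 × 0.816 = 9346 W
P_out = η·P_in = 0.756 × 9346 = 7066 W
n_s = 120×50/6 = 1000 rpm; n = 1000×(1−0.0521) = 948 rpm
ω = 2π×948/60 = 99.27 rad/s
τ = P_out/ω = 7066/99.27 = 71.2 N·m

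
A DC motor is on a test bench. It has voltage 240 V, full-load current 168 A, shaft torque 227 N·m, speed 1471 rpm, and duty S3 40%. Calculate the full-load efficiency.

86.7 %

ω = 2π × 1471/60 = 154 rad/s; P_out = τω = 227 × 154 = 34958 W
P_in = V·I = 240 × 168 = 40320 W
η = P_out / P_in = 34958 / 40320 = 0.867 = 86.7%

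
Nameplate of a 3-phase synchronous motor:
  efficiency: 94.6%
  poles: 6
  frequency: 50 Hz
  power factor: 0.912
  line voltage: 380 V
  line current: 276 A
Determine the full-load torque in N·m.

1500 N·m

P_in = √3·V·I·cosφ = 1.732 × 380 × 276 × 0.912 = 165667 W
P_out = η·P_in = 0.946 × 165667 = 156721 W
n = n_s = 120×50/6 = 1000 rpm (synchronous)
ω = 2π×1000/60 = 104.7 rad/s
τ = P_out/ω = 156721/104.7 = 1500 N·m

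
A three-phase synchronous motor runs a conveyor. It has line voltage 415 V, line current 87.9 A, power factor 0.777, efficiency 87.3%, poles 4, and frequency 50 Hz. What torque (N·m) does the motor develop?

273 N·m

P_in = √3·V·I·cosφ = 1.732 × 415 × 87.9 × 0.777 = 49091 W
P_out = η·P_in = 0.873 × 49091 = 42856 W
n = n_s = 120×50/4 = 1500 rpm (synchronous)
ω = 2π×1500/60 = 157.1 rad/s
τ = P_out/ω = 42856/157.1 = 273 N·m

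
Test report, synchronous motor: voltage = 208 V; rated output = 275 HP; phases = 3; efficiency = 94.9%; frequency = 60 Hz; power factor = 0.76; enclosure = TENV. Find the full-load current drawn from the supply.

790 A

P_out = 275 × 746 = 205150 W
P_in = P_out / η = 205150 / 0.949 = 216175 W
I_L = P_in / (√3·V_L·cosφ) = 216175 / (1.732 × 208 × 0.76) = 790 A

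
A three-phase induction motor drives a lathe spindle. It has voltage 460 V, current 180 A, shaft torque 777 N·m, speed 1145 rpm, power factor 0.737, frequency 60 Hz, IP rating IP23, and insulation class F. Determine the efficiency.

ω = 2π × 1145/60 = 119.9 rad/s; P_out = τω = 777 × 119.9 = 93162 W
P_in = √3·V_L·I_L·cosφ = 1.732 × 460 × 180 × 0.737 = 105693 W
η = P_out / P_in = 93162 / 105693 = 0.881 = 88.1%

88.1 %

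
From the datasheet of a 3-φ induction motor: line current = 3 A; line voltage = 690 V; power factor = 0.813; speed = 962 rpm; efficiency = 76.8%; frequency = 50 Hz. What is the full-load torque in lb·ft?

P_in = √3·V·I·cosφ = 1.732 × 690 × 3 × 0.813 = 2915 W
P_out = η·P_in = 0.768 × 2915 = 2239 W
n = 962 rpm
ω = 2π×962/60 = 100.7 rad/s
τ = P_out/ω = 2239/100.7 = 22.23 N·m
In lb·ft: 22.23/1.356 = 16.4 lb·ft

16.4 lb·ft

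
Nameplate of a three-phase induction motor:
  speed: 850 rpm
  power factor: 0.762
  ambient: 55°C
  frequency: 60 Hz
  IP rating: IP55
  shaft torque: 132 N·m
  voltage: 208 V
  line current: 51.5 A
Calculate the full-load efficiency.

83.1 %

ω = 2π × 850/60 = 89.01 rad/s; P_out = τω = 132 × 89.01 = 11749 W
P_in = √3·V_L·I_L·cosφ = 1.732 × 208 × 51.5 × 0.762 = 14138 W
η = P_out / P_in = 11749 / 14138 = 0.831 = 83.1%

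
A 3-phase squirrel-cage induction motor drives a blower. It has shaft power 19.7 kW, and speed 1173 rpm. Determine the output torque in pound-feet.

ω = 2π × 1173/60 = 122.8 rad/s
τ = P/ω = 19700/122.8 = 160.4 N·m
In lb·ft: 160.4/1.356 = 118 lb·ft

118 lb·ft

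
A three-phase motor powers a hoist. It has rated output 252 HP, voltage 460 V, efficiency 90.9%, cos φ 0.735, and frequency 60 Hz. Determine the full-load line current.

353 A

P_out = 252 × 746 = 187992 W
P_in = P_out / η = 187992 / 0.909 = 206812 W
I_L = P_in / (√3·V_L·cosφ) = 206812 / (1.732 × 460 × 0.735) = 353 A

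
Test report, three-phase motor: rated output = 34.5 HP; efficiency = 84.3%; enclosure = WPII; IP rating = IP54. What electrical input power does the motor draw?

30.5 kW

P_out = 34.5 × 746 = 25737 W
P_in = P_out/η = 25737/0.843 = 30530 W = 30.5 kW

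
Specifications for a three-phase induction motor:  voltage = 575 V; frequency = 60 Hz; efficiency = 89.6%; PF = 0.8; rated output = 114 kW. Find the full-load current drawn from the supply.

160 A

P_out = 114 kW = 114000 W
P_in = P_out / η = 114000 / 0.896 = 127232 W
I_L = P_in / (√3·V_L·cosφ) = 127232 / (1.732 × 575 × 0.8) = 160 A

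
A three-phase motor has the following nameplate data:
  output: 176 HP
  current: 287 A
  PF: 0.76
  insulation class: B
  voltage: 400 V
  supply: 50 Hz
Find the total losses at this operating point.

P_in = √3·V·I·cosφ = 1.732×400×287×0.76 = 151114 W
P_out = 176×746 = 131296 W
Losses = P_in − P_out = 151114 − 131296 = 19818 W

19800 W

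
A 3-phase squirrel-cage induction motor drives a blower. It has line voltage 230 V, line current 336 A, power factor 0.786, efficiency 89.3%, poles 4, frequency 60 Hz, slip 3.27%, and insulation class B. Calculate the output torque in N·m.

P_in = √3·V·I·cosφ = 1.732 × 230 × 336 × 0.786 = 105205 W
P_out = η·P_in = 0.893 × 105205 = 93948 W
n_s = 120×60/4 = 1800 rpm; n = 1800×(1−0.0327) = 1741 rpm
ω = 2π×1741/60 = 182.3 rad/s
τ = P_out/ω = 93948/182.3 = 515 N·m

515 N·m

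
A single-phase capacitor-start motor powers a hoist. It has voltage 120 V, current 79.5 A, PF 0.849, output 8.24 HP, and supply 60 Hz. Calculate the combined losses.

P_in = V·I·cosφ = 120×79.5×0.849 = 8099 W
P_out = 8.24×746 = 6147 W
Losses = P_in − P_out = 8099 − 6147 = 1952 W

1.95 kW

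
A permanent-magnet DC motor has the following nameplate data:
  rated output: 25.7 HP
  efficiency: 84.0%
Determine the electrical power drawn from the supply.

22.8 kW

P_out = 25.7 × 746 = 19172 W
P_in = P_out/η = 19172/0.84 = 22824 W = 22.8 kW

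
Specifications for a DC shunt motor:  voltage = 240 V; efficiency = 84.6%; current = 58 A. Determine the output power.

11.8 kW

P_in = V·I = 240 × 58 = 13920 W
P_out = η·P_in = 0.846 × 13920 = 11776 W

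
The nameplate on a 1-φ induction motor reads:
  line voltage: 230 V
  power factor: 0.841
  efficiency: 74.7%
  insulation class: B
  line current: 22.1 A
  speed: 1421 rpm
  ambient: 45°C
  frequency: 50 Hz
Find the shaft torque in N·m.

P_in = V·I·cosφ = 230 × 22.1 × 0.841 = 4275 W
P_out = η·P_in = 0.747 × 4275 = 3193 W
n = 1421 rpm
ω = 2π×1421/60 = 148.8 rad/s
τ = P_out/ω = 3193/148.8 = 21.5 N·m

21.5 N·m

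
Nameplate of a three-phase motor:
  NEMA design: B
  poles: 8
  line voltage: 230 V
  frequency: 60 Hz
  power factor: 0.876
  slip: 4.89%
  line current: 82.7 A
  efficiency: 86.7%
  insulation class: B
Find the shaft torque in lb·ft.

P_in = √3·V·I·cosφ = 1.732 × 230 × 82.7 × 0.876 = 28859 W
P_out = η·P_in = 0.867 × 28859 = 25021 W
n_s = 120×60/8 = 900 rpm; n = 900×(1−0.0489) = 856 rpm
ω = 2π×856/60 = 89.64 rad/s
τ = P_out/ω = 25021/89.64 = 279.1 N·m
In lb·ft: 279.1/1.356 = 206 lb·ft

206 lb·ft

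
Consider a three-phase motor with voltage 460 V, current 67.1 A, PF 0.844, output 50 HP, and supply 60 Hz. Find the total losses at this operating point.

P_in = √3·V·I·cosφ = 1.732×460×67.1×0.844 = 45120 W
P_out = 50×746 = 37300 W
Losses = P_in − P_out = 45120 − 37300 = 7820 W

7.82 kW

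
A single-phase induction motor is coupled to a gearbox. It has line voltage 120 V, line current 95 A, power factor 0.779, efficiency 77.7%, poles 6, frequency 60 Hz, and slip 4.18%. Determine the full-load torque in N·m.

P_in = V·I·cosφ = 120 × 95 × 0.779 = 8881 W
P_out = η·P_in = 0.777 × 8881 = 6901 W
n_s = 120×60/6 = 1200 rpm; n = 1200×(1−0.0418) = 1150 rpm
ω = 2π×1150/60 = 120.4 rad/s
τ = P_out/ω = 6901/120.4 = 57.3 N·m

57.3 N·m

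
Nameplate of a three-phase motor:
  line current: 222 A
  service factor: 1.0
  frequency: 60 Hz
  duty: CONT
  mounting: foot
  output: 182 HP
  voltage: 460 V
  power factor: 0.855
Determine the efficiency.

P_out = 182 × 746 = 135772 W
P_in = √3·V_L·I_L·cosφ = 1.732 × 460 × 222 × 0.855 = 151225 W
η = P_out / P_in = 135772 / 151225 = 0.898 = 89.8%

89.8 %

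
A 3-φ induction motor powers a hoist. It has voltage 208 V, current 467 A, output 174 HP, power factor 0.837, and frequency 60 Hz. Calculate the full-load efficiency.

P_out = 174 × 746 = 129804 W
P_in = √3·V_L·I_L·cosφ = 1.732 × 208 × 467 × 0.837 = 140817 W
η = P_out / P_in = 129804 / 140817 = 0.922 = 92.2%

92.2 %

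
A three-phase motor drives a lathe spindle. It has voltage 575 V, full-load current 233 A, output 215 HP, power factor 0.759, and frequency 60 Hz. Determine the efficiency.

P_out = 215 × 746 = 160390 W
P_in = √3·V_L·I_L·cosφ = 1.732 × 575 × 233 × 0.759 = 176122 W
η = P_out / P_in = 160390 / 176122 = 0.911 = 91.1%

91.1 %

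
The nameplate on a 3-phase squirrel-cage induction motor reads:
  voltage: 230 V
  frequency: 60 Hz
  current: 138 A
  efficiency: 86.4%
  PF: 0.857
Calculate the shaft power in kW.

40.7 kW

P_in = √3·V·I·cosφ = 1.732 × 230 × 138 × 0.857 = 47112 W
P_out = η·P_in = 0.864 × 47112 = 40705 W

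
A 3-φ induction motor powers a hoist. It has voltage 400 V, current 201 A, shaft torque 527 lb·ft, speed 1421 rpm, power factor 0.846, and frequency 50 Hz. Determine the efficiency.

90.3 %

τ = 527 lb·ft × 1.356 = 714.6 N·m
ω = 2π × 1421/60 = 148.8 rad/s; P_out = τω = 714.6 × 148.8 = 106332 W
P_in = √3·V_L·I_L·cosφ = 1.732 × 400 × 201 × 0.846 = 117808 W
η = P_out / P_in = 106332 / 117808 = 0.903 = 90.3%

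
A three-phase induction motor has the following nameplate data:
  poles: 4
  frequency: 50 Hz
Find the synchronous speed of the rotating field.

1500 rpm

n_s = 120f/p = 120×50/4 = 1500 rpm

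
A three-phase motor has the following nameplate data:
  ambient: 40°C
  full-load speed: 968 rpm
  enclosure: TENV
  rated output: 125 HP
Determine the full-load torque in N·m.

920 N·m

P_out = 125 × 746 = 93250 W
ω = 2π × 968/60 = 101.4 rad/s
τ = P_out/ω = 93250/101.4 = 920 N·m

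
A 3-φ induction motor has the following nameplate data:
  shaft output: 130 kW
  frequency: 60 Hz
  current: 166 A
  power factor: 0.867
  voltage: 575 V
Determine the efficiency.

90.7 %

P_out = 130 kW = 130000 W
P_in = √3·V_L·I_L·cosφ = 1.732 × 575 × 166 × 0.867 = 143332 W
η = P_out / P_in = 130000 / 143332 = 0.907 = 90.7%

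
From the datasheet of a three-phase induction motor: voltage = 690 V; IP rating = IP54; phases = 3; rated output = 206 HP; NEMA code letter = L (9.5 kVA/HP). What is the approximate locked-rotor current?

1640 A

S_LR = 9.5 × 206 = 1957 kVA
I_LR = S_LR/(√3·V_L) = 1957000/(1.732×690) = 1640 A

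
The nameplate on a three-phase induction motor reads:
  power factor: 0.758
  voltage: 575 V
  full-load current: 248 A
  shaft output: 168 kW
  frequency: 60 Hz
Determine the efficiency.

P_out = 168 kW = 168000 W
P_in = √3·V_L·I_L·cosφ = 1.732 × 575 × 248 × 0.758 = 187213 W
η = P_out / P_in = 168000 / 187213 = 0.897 = 89.7%

89.7 %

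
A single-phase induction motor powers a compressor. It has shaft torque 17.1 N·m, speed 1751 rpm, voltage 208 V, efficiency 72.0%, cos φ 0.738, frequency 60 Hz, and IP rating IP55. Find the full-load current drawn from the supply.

ω = 2π×1751/60 = 183.4 rad/s; P_out = τω = 17.1 × 183.4 = 3136 W
P_in = P_out / η = 3136 / 0.720 = 4356 W
I = P_in / (V·cosφ) = 4356 / (208 × 0.738) = 28.4 A

28.4 A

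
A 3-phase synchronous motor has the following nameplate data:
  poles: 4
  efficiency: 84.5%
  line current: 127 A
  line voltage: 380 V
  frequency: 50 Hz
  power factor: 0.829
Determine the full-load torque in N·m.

P_in = √3·V·I·cosφ = 1.732 × 380 × 127 × 0.829 = 69293 W
P_out = η·P_in = 0.845 × 69293 = 58553 W
n = n_s = 120×50/4 = 1500 rpm (synchronous)
ω = 2π×1500/60 = 157.1 rad/s
τ = P_out/ω = 58553/157.1 = 373 N·m

373 N·m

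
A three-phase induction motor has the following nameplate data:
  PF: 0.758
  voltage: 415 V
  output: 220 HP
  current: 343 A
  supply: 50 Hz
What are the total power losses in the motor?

22800 W

P_in = √3·V·I·cosφ = 1.732×415×343×0.758 = 186878 W
P_out = 220×746 = 164120 W
Losses = P_in − P_out = 186878 − 164120 = 22758 W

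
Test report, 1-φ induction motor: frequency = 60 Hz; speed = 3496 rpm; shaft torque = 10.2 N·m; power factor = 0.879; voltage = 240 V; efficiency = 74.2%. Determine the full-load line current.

ω = 2π×3496/60 = 366.1 rad/s; P_out = τω = 10.2 × 366.1 = 3734 W
P_in = P_out / η = 3734 / 0.742 = 5032 W
I = P_in / (V·cosφ) = 5032 / (240 × 0.879) = 23.9 A

23.9 A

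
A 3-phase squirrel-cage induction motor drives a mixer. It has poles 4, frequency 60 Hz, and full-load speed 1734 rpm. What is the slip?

n_s = 120f/p = 120×60/4 = 1800 rpm
s = (n_s − n)/n_s = (1800 − 1734)/1800 = 0.0367

3.67 %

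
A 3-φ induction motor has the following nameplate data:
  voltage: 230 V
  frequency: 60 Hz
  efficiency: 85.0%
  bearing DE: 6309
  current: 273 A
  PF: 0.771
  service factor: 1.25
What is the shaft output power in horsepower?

P_in = √3·V·I·cosφ = 1.732 × 230 × 273 × 0.771 = 83848 W
P_out = η·P_in = 0.85 × 83848 = 71271 W
= 71271/746 = 95.5 HP

95.5 HP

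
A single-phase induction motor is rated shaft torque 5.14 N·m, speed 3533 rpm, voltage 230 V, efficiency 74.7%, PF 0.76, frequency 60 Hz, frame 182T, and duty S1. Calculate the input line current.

14.6 A

ω = 2π×3533/60 = 370 rad/s; P_out = τω = 5.14 × 370 = 1902 W
P_in = P_out / η = 1902 / 0.747 = 2546 W
I = P_in / (V·cosφ) = 2546 / (230 × 0.76) = 14.6 A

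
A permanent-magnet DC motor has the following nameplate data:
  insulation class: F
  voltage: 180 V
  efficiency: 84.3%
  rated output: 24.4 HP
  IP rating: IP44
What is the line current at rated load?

P_out = 24.4 × 746 = 18202 W
P_in = P_out / η = 18202 / 0.843 = 21592 W
I = P_in / V = 21592 / 180 = 120 A

120 A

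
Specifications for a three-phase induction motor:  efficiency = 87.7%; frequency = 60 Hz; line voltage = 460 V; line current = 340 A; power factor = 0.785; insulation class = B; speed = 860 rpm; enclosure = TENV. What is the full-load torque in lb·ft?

P_in = √3·V·I·cosφ = 1.732 × 460 × 340 × 0.785 = 212645 W
P_out = η·P_in = 0.877 × 212645 = 186490 W
n = 860 rpm
ω = 2π×860/60 = 90.06 rad/s
τ = P_out/ω = 186490/90.06 = 2071 N·m
In lb·ft: 2071/1.356 = 1530 lb·ft

1530 lb·ft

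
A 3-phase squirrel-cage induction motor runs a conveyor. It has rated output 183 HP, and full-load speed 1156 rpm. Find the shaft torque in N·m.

1130 N·m

P_out = 183 × 746 = 136518 W
ω = 2π × 1156/60 = 121.1 rad/s
τ = P_out/ω = 136518/121.1 = 1130 N·m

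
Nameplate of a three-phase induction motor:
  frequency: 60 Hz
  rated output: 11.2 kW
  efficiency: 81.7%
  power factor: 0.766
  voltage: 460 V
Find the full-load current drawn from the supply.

22.5 A

P_out = 11.2 kW = 11200 W
P_in = P_out / η = 11200 / 0.817 = 13709 W
I_L = P_in / (√3·V_L·cosφ) = 13709 / (1.732 × 460 × 0.766) = 22.5 A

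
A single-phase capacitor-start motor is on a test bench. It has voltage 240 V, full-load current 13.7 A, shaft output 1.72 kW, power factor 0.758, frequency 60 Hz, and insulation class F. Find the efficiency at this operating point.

P_out = 1.72 kW = 1720 W
P_in = V·I·cosφ = 240 × 13.7 × 0.758 = 2492 W
η = P_out / P_in = 1720 / 2492 = 0.690 = 69.0%

69.0 %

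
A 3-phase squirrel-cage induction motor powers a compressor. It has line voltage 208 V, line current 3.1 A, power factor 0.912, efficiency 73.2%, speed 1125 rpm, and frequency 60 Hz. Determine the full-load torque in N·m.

6.33 N·m

P_in = √3·V·I·cosφ = 1.732 × 208 × 3.1 × 0.912 = 1019 W
P_out = η·P_in = 0.732 × 1019 = 746 W
n = 1125 rpm
ω = 2π×1125/60 = 117.8 rad/s
τ = P_out/ω = 746/117.8 = 6.33 N·m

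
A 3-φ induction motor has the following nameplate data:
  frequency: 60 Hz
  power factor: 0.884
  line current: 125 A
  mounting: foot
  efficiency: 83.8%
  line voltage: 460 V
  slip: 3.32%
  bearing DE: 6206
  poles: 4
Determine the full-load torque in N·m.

405 N·m

P_in = √3·V·I·cosφ = 1.732 × 460 × 125 × 0.884 = 88038 W
P_out = η·P_in = 0.838 × 88038 = 73776 W
n_s = 120×60/4 = 1800 rpm; n = 1800×(1−0.0332) = 1740 rpm
ω = 2π×1740/60 = 182.2 rad/s
τ = P_out/ω = 73776/182.2 = 405 N·m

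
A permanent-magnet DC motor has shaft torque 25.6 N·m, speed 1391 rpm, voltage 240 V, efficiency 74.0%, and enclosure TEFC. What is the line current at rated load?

ω = 2π×1391/60 = 145.7 rad/s; P_out = τω = 25.6 × 145.7 = 3730 W
P_in = P_out / η = 3730 / 0.740 = 5041 W
I = P_in / V = 5041 / 240 = 21 A

21 A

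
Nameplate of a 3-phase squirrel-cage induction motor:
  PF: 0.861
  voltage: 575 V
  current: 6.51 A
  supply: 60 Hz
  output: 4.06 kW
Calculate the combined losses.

1.52 kW

P_in = √3·V·I·cosφ = 1.732×575×6.51×0.861 = 5582 W
P_out = 4060 W
Losses = P_in − P_out = 5582 − 4060 = 1522 W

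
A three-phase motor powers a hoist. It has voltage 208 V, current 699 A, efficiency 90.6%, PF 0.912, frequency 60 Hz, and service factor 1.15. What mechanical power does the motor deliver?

208 kW

P_in = √3·V·I·cosφ = 1.732 × 208 × 699 × 0.912 = 229659 W
P_out = η·P_in = 0.906 × 229659 = 208071 W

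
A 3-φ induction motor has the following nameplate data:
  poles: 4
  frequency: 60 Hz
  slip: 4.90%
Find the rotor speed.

n_s = 120f/p = 120×60/4 = 1800 rpm
n = n_s(1 − s) = 1800 × (1 − 0.049) = 1712 rpm

1712 rpm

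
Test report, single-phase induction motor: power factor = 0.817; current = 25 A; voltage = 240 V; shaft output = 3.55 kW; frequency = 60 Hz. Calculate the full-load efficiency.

72.4 %

P_out = 3.55 kW = 3550 W
P_in = V·I·cosφ = 240 × 25 × 0.817 = 4902 W
η = P_out / P_in = 3550 / 4902 = 0.724 = 72.4%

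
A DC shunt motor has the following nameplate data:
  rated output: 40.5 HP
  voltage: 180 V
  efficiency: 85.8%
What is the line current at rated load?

P_out = 40.5 × 746 = 30213 W
P_in = P_out / η = 30213 / 0.858 = 35213 W
I = P_in / V = 35213 / 180 = 196 A

196 A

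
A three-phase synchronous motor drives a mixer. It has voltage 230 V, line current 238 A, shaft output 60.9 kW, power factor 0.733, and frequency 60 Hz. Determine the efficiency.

87.6 %

P_out = 60.9 kW = 60900 W
P_in = √3·V_L·I_L·cosφ = 1.732 × 230 × 238 × 0.733 = 69495 W
η = P_out / P_in = 60900 / 69495 = 0.876 = 87.6%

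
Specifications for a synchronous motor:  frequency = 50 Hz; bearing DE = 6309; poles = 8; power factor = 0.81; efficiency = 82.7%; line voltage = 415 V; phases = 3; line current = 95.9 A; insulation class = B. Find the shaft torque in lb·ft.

434 lb·ft

P_in = √3·V·I·cosφ = 1.732 × 415 × 95.9 × 0.81 = 55834 W
P_out = η·P_in = 0.827 × 55834 = 46175 W
n = n_s = 120×50/8 = 750 rpm (synchronous)
ω = 2π×750/60 = 78.54 rad/s
τ = P_out/ω = 46175/78.54 = 587.9 N·m
In lb·ft: 587.9/1.356 = 434 lb·ft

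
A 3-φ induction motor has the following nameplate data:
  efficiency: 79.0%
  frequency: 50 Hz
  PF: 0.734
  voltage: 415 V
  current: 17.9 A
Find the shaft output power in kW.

7.46 kW

P_in = √3·V·I·cosφ = 1.732 × 415 × 17.9 × 0.734 = 9444 W
P_out = η·P_in = 0.79 × 9444 = 7461 W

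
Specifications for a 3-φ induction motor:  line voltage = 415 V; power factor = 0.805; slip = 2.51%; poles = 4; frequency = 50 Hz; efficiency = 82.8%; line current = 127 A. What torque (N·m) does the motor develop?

397 N·m

P_in = √3·V·I·cosφ = 1.732 × 415 × 127 × 0.805 = 73484 W
P_out = η·P_in = 0.828 × 73484 = 60845 W
n_s = 120×50/4 = 1500 rpm; n = 1500×(1−0.0251) = 1462 rpm
ω = 2π×1462/60 = 153.1 rad/s
τ = P_out/ω = 60845/153.1 = 397 N·m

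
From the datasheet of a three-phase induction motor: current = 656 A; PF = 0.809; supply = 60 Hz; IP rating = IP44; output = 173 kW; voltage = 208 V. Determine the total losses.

18200 W

P_in = √3·V·I·cosφ = 1.732×208×656×0.809 = 191189 W
P_out = 173000 W
Losses = P_in − P_out = 191189 − 173000 = 18189 W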